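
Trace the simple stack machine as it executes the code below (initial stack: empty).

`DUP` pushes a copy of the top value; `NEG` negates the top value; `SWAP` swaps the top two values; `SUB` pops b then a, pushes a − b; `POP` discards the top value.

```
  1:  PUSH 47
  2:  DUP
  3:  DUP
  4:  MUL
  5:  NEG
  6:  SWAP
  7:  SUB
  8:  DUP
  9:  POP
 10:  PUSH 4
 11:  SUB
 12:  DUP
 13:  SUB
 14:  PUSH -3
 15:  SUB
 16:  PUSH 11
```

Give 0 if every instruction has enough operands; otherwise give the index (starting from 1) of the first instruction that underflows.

PUSH 47 → 47
DUP     → 47 47
DUP     → 47 47 47
MUL     → 47 2209
NEG     → 47 -2209
SWAP    → -2209 47
SUB     → -2256
DUP     → -2256 -2256
POP     → -2256
PUSH 4  → -2256 4
SUB     → -2260
DUP     → -2260 -2260
SUB     → 0
PUSH -3 → 0 -3
SUB     → 3
PUSH 11 → 3 11

0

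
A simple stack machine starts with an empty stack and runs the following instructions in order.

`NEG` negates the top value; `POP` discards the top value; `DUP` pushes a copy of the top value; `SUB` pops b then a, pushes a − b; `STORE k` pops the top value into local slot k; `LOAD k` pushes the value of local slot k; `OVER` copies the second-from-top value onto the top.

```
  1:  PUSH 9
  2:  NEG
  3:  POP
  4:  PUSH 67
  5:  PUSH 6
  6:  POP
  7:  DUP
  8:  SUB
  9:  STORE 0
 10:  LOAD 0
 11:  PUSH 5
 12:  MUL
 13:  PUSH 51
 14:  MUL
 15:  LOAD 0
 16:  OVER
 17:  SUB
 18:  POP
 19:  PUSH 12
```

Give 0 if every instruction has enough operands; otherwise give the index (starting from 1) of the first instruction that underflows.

0

PUSH 9   [9]
NEG      [-9]
POP      []
PUSH 67  [67]
PUSH 6   [67, 6]
POP      [67]
DUP      [67, 67]
SUB      [0]
STORE 0  []
LOAD 0   [0]
PUSH 5   [0, 5]
MUL      [0]
PUSH 51  [0, 51]
MUL      [0]
LOAD 0   [0, 0]
OVER     [0, 0, 0]
SUB      [0, 0]
POP      [0]
PUSH 12  [0, 12]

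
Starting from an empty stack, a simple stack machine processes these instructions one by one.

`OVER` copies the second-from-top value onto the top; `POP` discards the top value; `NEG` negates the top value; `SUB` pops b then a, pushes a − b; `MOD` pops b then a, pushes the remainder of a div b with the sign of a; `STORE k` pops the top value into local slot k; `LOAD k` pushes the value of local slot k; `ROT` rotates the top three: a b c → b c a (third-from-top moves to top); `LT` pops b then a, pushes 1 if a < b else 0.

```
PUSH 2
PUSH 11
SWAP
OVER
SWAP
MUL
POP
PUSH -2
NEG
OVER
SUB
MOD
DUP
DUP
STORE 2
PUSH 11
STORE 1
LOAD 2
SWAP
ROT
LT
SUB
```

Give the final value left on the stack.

2

PUSH 2   [2]
PUSH 11  [2, 11]
SWAP     [11, 2]
OVER     [11, 2, 11]
SWAP     [11, 11, 2]
MUL      [11, 22]
POP      [11]
PUSH -2  [11, -2]
NEG      [11, 2]
OVER     [11, 2, 11]
SUB      [11, -9]
MOD      [2]
DUP      [2, 2]
DUP      [2, 2, 2]
STORE 2  [2, 2]
PUSH 11  [2, 2, 11]
STORE 1  [2, 2]
LOAD 2   [2, 2, 2]
SWAP     [2, 2, 2]
ROT      [2, 2, 2]
LT       [2, 0]
SUB      [2]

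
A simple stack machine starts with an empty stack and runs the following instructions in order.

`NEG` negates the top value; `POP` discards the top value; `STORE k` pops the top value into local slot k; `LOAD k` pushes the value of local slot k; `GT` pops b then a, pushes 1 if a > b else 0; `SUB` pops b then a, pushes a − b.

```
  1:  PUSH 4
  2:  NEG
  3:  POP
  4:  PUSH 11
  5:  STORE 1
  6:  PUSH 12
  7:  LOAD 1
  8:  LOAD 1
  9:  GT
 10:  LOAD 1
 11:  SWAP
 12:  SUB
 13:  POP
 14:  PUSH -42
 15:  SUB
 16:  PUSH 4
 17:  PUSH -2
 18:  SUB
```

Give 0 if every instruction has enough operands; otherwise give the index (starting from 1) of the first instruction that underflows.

0

PUSH 4   → 4
NEG      → -4
POP      → (empty)
PUSH 11  → 11
STORE 1  → (empty)
PUSH 12  → 12
LOAD 1   → 12 11
LOAD 1   → 12 11 11
GT       → 12 0
LOAD 1   → 12 0 11
SWAP     → 12 11 0
SUB      → 12 11
POP      → 12
PUSH -42 → 12 -42
SUB      → 54
PUSH 4   → 54 4
PUSH -2  → 54 4 -2
SUB      → 54 6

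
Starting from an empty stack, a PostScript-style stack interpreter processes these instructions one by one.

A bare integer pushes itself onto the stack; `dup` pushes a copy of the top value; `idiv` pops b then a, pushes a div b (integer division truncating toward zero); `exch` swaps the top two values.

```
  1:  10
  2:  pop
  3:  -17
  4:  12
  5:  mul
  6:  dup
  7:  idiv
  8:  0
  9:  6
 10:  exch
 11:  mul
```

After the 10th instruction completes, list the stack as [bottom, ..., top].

10   → [10]
pop  → []
-17  → [-17]
12   → [-17, 12]
mul  → [-204]
dup  → [-204, -204]
idiv → [1]
0    → [1, 0]
6    → [1, 0, 6]
exch → [1, 6, 0]

[1, 6, 0]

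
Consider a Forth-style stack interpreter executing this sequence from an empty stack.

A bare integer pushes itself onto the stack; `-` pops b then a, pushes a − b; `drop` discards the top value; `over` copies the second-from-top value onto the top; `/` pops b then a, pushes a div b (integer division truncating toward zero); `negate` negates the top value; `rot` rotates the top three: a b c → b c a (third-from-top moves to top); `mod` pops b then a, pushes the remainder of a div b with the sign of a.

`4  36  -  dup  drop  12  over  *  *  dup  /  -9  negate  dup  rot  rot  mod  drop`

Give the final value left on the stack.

4      → 4
36     → 4 36
-      → -32
dup    → -32 -32
drop   → -32
12     → -32 12
over   → -32 12 -32
*      → -32 -384
*      → 12288
dup    → 12288 12288
/      → 1
-9     → 1 -9
negate → 1 9
dup    → 1 9 9
rot    → 9 9 1
rot    → 9 1 9
mod    → 9 1
drop   → 9

9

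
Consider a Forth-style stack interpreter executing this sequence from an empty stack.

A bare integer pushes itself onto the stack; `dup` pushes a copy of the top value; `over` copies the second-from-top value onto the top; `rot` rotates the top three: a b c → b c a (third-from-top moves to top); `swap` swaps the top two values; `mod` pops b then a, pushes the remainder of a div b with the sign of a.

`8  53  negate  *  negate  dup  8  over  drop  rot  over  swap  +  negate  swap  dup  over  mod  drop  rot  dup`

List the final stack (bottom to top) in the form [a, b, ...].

[-432, 8, 424, 424]

8      -> 8
53     -> 8 53
negate -> 8 -53
*      -> -424
negate -> 424
dup    -> 424 424
8      -> 424 424 8
over   -> 424 424 8 424
drop   -> 424 424 8
rot    -> 424 8 424
over   -> 424 8 424 8
swap   -> 424 8 8 424
+      -> 424 8 432
negate -> 424 8 -432
swap   -> 424 -432 8
dup    -> 424 -432 8 8
over   -> 424 -432 8 8 8
mod    -> 424 -432 8 0
drop   -> 424 -432 8
rot    -> -432 8 424
dup    -> -432 8 424 424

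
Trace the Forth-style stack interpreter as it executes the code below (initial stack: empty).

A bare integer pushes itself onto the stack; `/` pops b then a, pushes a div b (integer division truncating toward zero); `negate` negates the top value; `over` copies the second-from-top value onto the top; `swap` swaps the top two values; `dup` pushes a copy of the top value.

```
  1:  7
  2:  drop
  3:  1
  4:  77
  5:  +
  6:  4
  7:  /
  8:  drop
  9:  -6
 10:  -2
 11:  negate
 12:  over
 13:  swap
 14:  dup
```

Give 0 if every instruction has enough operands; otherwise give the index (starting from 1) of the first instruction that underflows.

7       [7]
drop    []
1       [1]
77      [1, 77]
+       [78]
4       [78, 4]
/       [19]
drop    []
-6      [-6]
-2      [-6, -2]
negate  [-6, 2]
over    [-6, 2, -6]
swap    [-6, -6, 2]
dup     [-6, -6, 2, 2]

0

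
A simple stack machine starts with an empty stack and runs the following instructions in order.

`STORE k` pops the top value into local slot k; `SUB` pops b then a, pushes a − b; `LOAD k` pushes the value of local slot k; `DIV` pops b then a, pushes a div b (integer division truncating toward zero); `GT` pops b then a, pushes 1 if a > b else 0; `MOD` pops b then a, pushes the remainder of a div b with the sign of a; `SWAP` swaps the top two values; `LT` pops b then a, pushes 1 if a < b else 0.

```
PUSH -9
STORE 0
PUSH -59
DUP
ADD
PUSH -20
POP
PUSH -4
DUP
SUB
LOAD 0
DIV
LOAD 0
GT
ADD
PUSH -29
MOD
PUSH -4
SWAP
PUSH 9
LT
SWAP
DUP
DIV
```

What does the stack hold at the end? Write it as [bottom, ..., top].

PUSH -9  : -9
STORE 0  : (empty)
PUSH -59 : -59
DUP      : -59 -59
ADD      : -118
PUSH -20 : -118 -20
POP      : -118
PUSH -4  : -118 -4
DUP      : -118 -4 -4
SUB      : -118 0
LOAD 0   : -118 0 -9
DIV      : -118 0
LOAD 0   : -118 0 -9
GT       : -118 1
ADD      : -117
PUSH -29 : -117 -29
MOD      : -1
PUSH -4  : -1 -4
SWAP     : -4 -1
PUSH 9   : -4 -1 9
LT       : -4 1
SWAP     : 1 -4
DUP      : 1 -4 -4
DIV      : 1 1

[1, 1]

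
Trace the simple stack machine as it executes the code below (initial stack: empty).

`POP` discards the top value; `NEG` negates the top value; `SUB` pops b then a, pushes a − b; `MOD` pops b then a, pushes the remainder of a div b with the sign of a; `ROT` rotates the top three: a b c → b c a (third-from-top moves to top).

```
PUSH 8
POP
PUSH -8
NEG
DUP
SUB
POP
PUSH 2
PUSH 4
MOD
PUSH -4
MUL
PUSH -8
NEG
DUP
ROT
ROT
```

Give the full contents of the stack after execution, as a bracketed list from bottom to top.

PUSH 8  -> [8]
POP     -> []
PUSH -8 -> [-8]
NEG     -> [8]
DUP     -> [8, 8]
SUB     -> [0]
POP     -> []
PUSH 2  -> [2]
PUSH 4  -> [2, 4]
MOD     -> [2]
PUSH -4 -> [2, -4]
MUL     -> [-8]
PUSH -8 -> [-8, -8]
NEG     -> [-8, 8]
DUP     -> [-8, 8, 8]
ROT     -> [8, 8, -8]
ROT     -> [8, -8, 8]

[8, -8, 8]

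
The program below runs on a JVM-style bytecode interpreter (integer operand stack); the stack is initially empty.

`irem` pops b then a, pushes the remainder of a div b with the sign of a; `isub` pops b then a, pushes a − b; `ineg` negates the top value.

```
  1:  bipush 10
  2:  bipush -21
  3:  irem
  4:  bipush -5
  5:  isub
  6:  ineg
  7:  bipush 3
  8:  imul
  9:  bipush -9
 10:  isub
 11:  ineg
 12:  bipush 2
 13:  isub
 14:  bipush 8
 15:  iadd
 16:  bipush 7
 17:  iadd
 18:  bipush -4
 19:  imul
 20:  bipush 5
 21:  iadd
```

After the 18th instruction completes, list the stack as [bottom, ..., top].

bipush 10  -> [10]
bipush -21 -> [10, -21]
irem       -> [10]
bipush -5  -> [10, -5]
isub       -> [15]
ineg       -> [-15]
bipush 3   -> [-15, 3]
imul       -> [-45]
bipush -9  -> [-45, -9]
isub       -> [-36]
ineg       -> [36]
bipush 2   -> [36, 2]
isub       -> [34]
bipush 8   -> [34, 8]
iadd       -> [42]
bipush 7   -> [42, 7]
iadd       -> [49]
bipush -4  -> [49, -4]

[49, -4]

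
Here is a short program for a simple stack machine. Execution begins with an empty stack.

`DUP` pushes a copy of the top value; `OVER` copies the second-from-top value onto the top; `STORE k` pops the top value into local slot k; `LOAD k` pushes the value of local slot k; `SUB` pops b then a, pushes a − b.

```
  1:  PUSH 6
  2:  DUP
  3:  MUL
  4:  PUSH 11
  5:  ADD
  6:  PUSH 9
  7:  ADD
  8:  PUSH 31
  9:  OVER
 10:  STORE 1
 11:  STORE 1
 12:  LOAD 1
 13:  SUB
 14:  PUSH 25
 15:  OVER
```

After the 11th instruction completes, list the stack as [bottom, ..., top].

[56]

PUSH 6  -> [6]
DUP     -> [6, 6]
MUL     -> [36]
PUSH 11 -> [36, 11]
ADD     -> [47]
PUSH 9  -> [47, 9]
ADD     -> [56]
PUSH 31 -> [56, 31]
OVER    -> [56, 31, 56]
STORE 1 -> [56, 31]
STORE 1 -> [56]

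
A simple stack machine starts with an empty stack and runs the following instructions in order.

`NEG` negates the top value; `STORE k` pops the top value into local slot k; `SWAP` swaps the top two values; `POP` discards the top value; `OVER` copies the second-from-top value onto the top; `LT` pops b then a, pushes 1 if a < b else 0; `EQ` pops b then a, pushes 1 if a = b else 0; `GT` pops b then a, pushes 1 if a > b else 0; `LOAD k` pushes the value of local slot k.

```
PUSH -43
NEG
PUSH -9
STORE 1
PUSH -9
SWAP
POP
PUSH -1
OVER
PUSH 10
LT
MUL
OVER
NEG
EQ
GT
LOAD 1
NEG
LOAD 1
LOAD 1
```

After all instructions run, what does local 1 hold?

-9

PUSH -43 -> -43
NEG      -> 43
PUSH -9  -> 43 -9
STORE 1  -> 43
PUSH -9  -> 43 -9
SWAP     -> -9 43
POP      -> -9
PUSH -1  -> -9 -1
OVER     -> -9 -1 -9
PUSH 10  -> -9 -1 -9 10
LT       -> -9 -1 1
MUL      -> -9 -1
OVER     -> -9 -1 -9
NEG      -> -9 -1 9
EQ       -> -9 0
GT       -> 0
LOAD 1   -> 0 -9
NEG      -> 0 9
LOAD 1   -> 0 9 -9
LOAD 1   -> 0 9 -9 -9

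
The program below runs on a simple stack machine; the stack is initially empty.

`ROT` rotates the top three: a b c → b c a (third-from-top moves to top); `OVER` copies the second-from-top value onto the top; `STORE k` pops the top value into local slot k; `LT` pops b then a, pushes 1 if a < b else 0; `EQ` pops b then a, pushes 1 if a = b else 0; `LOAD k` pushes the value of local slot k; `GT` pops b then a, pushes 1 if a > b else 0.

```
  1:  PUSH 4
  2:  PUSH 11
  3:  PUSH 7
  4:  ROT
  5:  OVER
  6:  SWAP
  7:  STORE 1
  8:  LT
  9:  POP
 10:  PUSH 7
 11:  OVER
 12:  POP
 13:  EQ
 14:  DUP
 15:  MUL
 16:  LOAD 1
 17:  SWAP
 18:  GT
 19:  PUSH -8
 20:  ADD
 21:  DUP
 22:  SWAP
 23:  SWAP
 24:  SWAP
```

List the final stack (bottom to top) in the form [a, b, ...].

[-7, -7]

PUSH 4  -> 4
PUSH 11 -> 4 11
PUSH 7  -> 4 11 7
ROT     -> 11 7 4
OVER    -> 11 7 4 7
SWAP    -> 11 7 7 4
STORE 1 -> 11 7 7
LT      -> 11 0
POP     -> 11
PUSH 7  -> 11 7
OVER    -> 11 7 11
POP     -> 11 7
EQ      -> 0
DUP     -> 0 0
MUL     -> 0
LOAD 1  -> 0 4
SWAP    -> 4 0
GT      -> 1
PUSH -8 -> 1 -8
ADD     -> -7
DUP     -> -7 -7
SWAP    -> -7 -7
SWAP    -> -7 -7
SWAP    -> -7 -7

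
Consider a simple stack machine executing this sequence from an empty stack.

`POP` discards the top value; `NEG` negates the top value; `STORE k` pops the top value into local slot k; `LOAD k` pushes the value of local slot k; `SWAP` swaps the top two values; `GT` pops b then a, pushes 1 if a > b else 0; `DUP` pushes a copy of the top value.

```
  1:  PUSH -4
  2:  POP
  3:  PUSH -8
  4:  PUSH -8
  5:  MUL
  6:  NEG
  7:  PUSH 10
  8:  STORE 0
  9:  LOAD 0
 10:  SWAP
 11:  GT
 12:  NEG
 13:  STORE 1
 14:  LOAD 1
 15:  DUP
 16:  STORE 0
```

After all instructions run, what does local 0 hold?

PUSH -4 → [-4]
POP     → []
PUSH -8 → [-8]
PUSH -8 → [-8, -8]
MUL     → [64]
NEG     → [-64]
PUSH 10 → [-64, 10]
STORE 0 → [-64]
LOAD 0  → [-64, 10]
SWAP    → [10, -64]
GT      → [1]
NEG     → [-1]
STORE 1 → []
LOAD 1  → [-1]
DUP     → [-1, -1]
STORE 0 → [-1]

-1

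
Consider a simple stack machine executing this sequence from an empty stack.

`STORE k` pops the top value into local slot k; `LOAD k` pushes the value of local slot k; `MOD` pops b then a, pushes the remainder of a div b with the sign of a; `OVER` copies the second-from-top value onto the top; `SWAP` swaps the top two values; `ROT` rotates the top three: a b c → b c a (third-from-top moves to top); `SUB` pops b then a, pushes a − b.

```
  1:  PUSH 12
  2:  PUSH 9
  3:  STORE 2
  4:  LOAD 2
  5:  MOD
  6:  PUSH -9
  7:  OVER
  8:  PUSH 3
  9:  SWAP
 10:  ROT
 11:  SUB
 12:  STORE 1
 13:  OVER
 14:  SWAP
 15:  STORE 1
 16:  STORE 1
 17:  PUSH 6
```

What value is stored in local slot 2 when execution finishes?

PUSH 12 : 12
PUSH 9  : 12 9
STORE 2 : 12
LOAD 2  : 12 9
MOD     : 3
PUSH -9 : 3 -9
OVER    : 3 -9 3
PUSH 3  : 3 -9 3 3
SWAP    : 3 -9 3 3
ROT     : 3 3 3 -9
SUB     : 3 3 12
STORE 1 : 3 3
OVER    : 3 3 3
SWAP    : 3 3 3
STORE 1 : 3 3
STORE 1 : 3
PUSH 6  : 3 6

9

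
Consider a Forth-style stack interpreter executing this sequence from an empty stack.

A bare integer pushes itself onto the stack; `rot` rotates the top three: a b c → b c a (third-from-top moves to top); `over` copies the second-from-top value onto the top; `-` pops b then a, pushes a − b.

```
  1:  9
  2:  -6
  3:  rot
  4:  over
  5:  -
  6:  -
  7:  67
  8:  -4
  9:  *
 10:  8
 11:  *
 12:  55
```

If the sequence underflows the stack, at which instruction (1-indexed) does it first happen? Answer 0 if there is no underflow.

9  : 9
-6 : 9 -6
rot  — needs 3 operands, stack has 2 → underflow

3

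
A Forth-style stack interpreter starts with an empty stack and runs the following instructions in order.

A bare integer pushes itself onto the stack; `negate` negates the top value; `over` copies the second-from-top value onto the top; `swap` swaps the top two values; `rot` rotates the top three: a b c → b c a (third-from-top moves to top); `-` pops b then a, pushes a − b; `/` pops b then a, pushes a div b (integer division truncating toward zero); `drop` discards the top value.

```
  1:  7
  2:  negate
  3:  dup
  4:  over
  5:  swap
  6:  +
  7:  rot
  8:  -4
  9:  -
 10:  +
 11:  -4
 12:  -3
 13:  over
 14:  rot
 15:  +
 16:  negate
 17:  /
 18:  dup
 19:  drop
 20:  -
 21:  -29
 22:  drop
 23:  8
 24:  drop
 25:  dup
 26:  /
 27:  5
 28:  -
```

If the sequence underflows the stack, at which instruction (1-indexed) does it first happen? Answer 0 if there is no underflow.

7

7      → [7]
negate → [-7]
dup    → [-7, -7]
over   → [-7, -7, -7]
swap   → [-7, -7, -7]
+      → [-7, -14]
rot  — needs 3 operands, stack has 2 → underflow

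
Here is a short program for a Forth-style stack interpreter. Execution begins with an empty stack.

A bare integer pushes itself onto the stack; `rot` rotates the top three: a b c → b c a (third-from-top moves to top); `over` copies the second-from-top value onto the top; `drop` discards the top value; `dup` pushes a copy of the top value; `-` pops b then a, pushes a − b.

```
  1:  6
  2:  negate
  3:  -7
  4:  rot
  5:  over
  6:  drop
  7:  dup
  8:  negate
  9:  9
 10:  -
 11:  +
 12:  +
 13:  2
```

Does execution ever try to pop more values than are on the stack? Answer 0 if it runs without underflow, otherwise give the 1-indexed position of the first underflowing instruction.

6      → [6]
negate → [-6]
-7     → [-6, -7]
rot  — needs 3 operands, stack has 2 → underflow

4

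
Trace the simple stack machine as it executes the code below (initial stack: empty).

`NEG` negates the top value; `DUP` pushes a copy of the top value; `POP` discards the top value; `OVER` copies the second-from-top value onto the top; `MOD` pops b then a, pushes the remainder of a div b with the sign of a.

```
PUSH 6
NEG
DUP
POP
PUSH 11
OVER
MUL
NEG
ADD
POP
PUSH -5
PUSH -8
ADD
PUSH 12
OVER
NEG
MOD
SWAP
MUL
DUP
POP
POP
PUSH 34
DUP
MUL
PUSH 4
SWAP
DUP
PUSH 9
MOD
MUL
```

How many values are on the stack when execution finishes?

2

PUSH 6   6
NEG      -6
DUP      -6 -6
POP      -6
PUSH 11  -6 11
OVER     -6 11 -6
MUL      -6 -66
NEG      -6 66
ADD      60
POP      (empty)
PUSH -5  -5
PUSH -8  -5 -8
ADD      -13
PUSH 12  -13 12
OVER     -13 12 -13
NEG      -13 12 13
MOD      -13 12
SWAP     12 -13
MUL      -156
DUP      -156 -156
POP      -156
POP      (empty)
PUSH 34  34
DUP      34 34
MUL      1156
PUSH 4   1156 4
SWAP     4 1156
DUP      4 1156 1156
PUSH 9   4 1156 1156 9
MOD      4 1156 4
MUL      4 4624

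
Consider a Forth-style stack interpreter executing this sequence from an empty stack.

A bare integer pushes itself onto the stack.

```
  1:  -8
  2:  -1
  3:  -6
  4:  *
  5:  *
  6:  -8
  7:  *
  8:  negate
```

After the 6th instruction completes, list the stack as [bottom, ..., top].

-8 : [-8]
-1 : [-8, -1]
-6 : [-8, -1, -6]
*  : [-8, 6]
*  : [-48]
-8 : [-48, -8]

[-48, -8]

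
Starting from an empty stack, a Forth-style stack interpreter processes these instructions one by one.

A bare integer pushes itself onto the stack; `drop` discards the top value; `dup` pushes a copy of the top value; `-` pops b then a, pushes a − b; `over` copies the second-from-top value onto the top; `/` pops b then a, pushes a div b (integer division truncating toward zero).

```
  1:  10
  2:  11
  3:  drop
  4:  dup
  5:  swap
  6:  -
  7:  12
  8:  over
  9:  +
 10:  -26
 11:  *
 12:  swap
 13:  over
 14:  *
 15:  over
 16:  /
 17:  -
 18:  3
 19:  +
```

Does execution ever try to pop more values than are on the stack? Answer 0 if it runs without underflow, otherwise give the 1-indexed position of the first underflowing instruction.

0

10   : [10]
11   : [10, 11]
drop : [10]
dup  : [10, 10]
swap : [10, 10]
-    : [0]
12   : [0, 12]
over : [0, 12, 0]
+    : [0, 12]
-26  : [0, 12, -26]
*    : [0, -312]
swap : [-312, 0]
over : [-312, 0, -312]
*    : [-312, 0]
over : [-312, 0, -312]
/    : [-312, 0]
-    : [-312]
3    : [-312, 3]
+    : [-309]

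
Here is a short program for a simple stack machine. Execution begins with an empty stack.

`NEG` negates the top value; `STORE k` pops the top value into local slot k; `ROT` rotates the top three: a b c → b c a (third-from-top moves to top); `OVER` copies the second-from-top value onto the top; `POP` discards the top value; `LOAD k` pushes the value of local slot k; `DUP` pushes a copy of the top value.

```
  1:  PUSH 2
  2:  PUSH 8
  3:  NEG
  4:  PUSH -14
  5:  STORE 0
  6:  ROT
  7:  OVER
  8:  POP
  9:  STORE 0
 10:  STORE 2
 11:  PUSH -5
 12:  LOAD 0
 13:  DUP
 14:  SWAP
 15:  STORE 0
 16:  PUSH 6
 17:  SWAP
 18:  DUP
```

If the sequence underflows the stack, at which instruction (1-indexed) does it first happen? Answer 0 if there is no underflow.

PUSH 2   -> [2]
PUSH 8   -> [2, 8]
NEG      -> [2, -8]
PUSH -14 -> [2, -8, -14]
STORE 0  -> [2, -8]
ROT  — needs 3 operands, stack has 2 → underflow

6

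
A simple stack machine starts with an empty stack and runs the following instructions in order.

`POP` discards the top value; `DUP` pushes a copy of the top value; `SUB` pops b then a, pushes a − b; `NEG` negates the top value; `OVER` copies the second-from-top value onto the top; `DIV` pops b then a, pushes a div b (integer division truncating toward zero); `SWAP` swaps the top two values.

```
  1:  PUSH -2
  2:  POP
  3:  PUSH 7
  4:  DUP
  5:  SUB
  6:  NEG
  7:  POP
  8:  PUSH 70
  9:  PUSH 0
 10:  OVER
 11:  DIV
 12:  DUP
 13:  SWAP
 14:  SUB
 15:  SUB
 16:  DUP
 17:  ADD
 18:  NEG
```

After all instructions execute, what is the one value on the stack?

-140

PUSH -2  [-2]
POP      []
PUSH 7   [7]
DUP      [7, 7]
SUB      [0]
NEG      [0]
POP      []
PUSH 70  [70]
PUSH 0   [70, 0]
OVER     [70, 0, 70]
DIV      [70, 0]
DUP      [70, 0, 0]
SWAP     [70, 0, 0]
SUB      [70, 0]
SUB      [70]
DUP      [70, 70]
ADD      [140]
NEG      [-140]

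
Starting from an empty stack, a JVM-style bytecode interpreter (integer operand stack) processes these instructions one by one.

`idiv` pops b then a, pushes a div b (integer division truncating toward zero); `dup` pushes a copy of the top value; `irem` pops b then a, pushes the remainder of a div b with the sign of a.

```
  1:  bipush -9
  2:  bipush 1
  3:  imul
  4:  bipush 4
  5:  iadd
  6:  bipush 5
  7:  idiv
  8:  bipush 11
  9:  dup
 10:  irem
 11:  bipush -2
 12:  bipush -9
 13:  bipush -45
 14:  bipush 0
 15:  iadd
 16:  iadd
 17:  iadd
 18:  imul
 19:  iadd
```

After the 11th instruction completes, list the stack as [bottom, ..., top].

bipush -9 → -9
bipush 1  → -9 1
imul      → -9
bipush 4  → -9 4
iadd      → -5
bipush 5  → -5 5
idiv      → -1
bipush 11 → -1 11
dup       → -1 11 11
irem      → -1 0
bipush -2 → -1 0 -2

[-1, 0, -2]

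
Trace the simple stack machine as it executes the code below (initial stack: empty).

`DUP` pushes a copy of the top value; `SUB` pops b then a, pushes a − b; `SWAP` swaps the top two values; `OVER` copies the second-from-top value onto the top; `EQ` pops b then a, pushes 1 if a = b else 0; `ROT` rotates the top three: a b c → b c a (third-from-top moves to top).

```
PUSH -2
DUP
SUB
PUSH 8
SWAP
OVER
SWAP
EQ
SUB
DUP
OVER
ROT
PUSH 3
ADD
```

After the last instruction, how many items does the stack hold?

PUSH -2 -> [-2]
DUP     -> [-2, -2]
SUB     -> [0]
PUSH 8  -> [0, 8]
SWAP    -> [8, 0]
OVER    -> [8, 0, 8]
SWAP    -> [8, 8, 0]
EQ      -> [8, 0]
SUB     -> [8]
DUP     -> [8, 8]
OVER    -> [8, 8, 8]
ROT     -> [8, 8, 8]
PUSH 3  -> [8, 8, 8, 3]
ADD     -> [8, 8, 11]

3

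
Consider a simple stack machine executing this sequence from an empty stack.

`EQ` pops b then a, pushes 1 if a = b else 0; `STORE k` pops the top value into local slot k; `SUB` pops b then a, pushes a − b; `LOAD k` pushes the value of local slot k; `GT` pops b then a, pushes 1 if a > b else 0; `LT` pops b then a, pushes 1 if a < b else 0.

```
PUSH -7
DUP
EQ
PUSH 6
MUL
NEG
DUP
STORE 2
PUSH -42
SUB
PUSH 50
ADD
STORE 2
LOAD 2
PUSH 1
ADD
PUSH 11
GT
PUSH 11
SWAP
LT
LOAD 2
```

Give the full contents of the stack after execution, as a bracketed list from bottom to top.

[0, 86]

PUSH -7   [-7]
DUP       [-7, -7]
EQ        [1]
PUSH 6    [1, 6]
MUL       [6]
NEG       [-6]
DUP       [-6, -6]
STORE 2   [-6]
PUSH -42  [-6, -42]
SUB       [36]
PUSH 50   [36, 50]
ADD       [86]
STORE 2   []
LOAD 2    [86]
PUSH 1    [86, 1]
ADD       [87]
PUSH 11   [87, 11]
GT        [1]
PUSH 11   [1, 11]
SWAP      [11, 1]
LT        [0]
LOAD 2    [0, 86]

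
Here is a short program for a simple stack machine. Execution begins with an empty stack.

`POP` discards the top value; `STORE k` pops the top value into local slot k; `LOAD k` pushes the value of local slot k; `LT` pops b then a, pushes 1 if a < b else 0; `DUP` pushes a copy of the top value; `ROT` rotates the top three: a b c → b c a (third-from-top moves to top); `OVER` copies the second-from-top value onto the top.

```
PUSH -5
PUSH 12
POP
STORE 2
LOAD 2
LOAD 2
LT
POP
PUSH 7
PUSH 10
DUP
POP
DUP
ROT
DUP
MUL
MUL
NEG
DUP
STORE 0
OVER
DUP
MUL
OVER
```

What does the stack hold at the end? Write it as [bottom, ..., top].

PUSH -5 -> -5
PUSH 12 -> -5 12
POP     -> -5
STORE 2 -> (empty)
LOAD 2  -> -5
LOAD 2  -> -5 -5
LT      -> 0
POP     -> (empty)
PUSH 7  -> 7
PUSH 10 -> 7 10
DUP     -> 7 10 10
POP     -> 7 10
DUP     -> 7 10 10
ROT     -> 10 10 7
DUP     -> 10 10 7 7
MUL     -> 10 10 49
MUL     -> 10 490
NEG     -> 10 -490
DUP     -> 10 -490 -490
STORE 0 -> 10 -490
OVER    -> 10 -490 10
DUP     -> 10 -490 10 10
MUL     -> 10 -490 100
OVER    -> 10 -490 100 -490

[10, -490, 100, -490]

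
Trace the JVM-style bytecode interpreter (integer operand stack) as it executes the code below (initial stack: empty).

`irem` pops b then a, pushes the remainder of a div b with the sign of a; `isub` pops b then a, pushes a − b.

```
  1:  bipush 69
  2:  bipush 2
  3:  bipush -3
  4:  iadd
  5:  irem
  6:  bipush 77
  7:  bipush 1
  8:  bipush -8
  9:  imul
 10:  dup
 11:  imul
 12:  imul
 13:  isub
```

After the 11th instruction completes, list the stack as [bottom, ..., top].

bipush 69 → [69]
bipush 2  → [69, 2]
bipush -3 → [69, 2, -3]
iadd      → [69, -1]
irem      → [0]
bipush 77 → [0, 77]
bipush 1  → [0, 77, 1]
bipush -8 → [0, 77, 1, -8]
imul      → [0, 77, -8]
dup       → [0, 77, -8, -8]
imul      → [0, 77, 64]

[0, 77, 64]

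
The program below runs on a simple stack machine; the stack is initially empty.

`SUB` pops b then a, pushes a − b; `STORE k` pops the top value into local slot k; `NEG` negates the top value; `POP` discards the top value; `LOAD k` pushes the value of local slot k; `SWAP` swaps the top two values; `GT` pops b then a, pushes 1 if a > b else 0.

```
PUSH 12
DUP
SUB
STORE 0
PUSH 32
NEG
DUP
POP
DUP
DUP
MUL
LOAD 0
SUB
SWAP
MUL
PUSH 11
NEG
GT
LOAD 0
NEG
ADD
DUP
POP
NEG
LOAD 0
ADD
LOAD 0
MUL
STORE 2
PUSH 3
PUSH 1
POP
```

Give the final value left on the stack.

3

PUSH 12  12
DUP      12 12
SUB      0
STORE 0  (empty)
PUSH 32  32
NEG      -32
DUP      -32 -32
POP      -32
DUP      -32 -32
DUP      -32 -32 -32
MUL      -32 1024
LOAD 0   -32 1024 0
SUB      -32 1024
SWAP     1024 -32
MUL      -32768
PUSH 11  -32768 11
NEG      -32768 -11
GT       0
LOAD 0   0 0
NEG      0 0
ADD      0
DUP      0 0
POP      0
NEG      0
LOAD 0   0 0
ADD      0
LOAD 0   0 0
MUL      0
STORE 2  (empty)
PUSH 3   3
PUSH 1   3 1
POP      3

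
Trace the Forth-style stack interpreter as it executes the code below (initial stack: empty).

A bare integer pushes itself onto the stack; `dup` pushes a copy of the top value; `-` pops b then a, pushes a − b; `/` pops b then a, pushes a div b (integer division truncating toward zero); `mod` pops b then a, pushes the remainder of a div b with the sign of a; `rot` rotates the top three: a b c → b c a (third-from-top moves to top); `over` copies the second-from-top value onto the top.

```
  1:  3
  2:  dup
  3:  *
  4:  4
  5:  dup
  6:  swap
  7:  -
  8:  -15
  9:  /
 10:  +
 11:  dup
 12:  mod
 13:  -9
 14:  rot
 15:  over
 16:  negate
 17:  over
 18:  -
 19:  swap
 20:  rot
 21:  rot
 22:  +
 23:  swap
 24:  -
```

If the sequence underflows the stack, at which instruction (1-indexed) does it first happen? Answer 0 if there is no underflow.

3    : [3]
dup  : [3, 3]
*    : [9]
4    : [9, 4]
dup  : [9, 4, 4]
swap : [9, 4, 4]
-    : [9, 0]
-15  : [9, 0, -15]
/    : [9, 0]
+    : [9]
dup  : [9, 9]
mod  : [0]
-9   : [0, -9]
rot  — needs 3 operands, stack has 2 → underflow

14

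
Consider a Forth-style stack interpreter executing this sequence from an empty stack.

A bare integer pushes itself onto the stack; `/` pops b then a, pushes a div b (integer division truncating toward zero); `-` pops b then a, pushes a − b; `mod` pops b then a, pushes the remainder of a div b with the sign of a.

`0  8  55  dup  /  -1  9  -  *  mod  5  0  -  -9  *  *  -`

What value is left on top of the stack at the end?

360

0   -> 0
8   -> 0 8
55  -> 0 8 55
dup -> 0 8 55 55
/   -> 0 8 1
-1  -> 0 8 1 -1
9   -> 0 8 1 -1 9
-   -> 0 8 1 -10
*   -> 0 8 -10
mod -> 0 8
5   -> 0 8 5
0   -> 0 8 5 0
-   -> 0 8 5
-9  -> 0 8 5 -9
*   -> 0 8 -45
*   -> 0 -360
-   -> 360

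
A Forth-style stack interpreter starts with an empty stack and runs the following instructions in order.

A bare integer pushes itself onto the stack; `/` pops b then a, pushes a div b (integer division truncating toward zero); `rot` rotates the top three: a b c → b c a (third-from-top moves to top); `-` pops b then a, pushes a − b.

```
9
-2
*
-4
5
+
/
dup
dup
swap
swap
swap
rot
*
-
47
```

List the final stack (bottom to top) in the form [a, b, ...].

9    → 9
-2   → 9 -2
*    → -18
-4   → -18 -4
5    → -18 -4 5
+    → -18 1
/    → -18
dup  → -18 -18
dup  → -18 -18 -18
swap → -18 -18 -18
swap → -18 -18 -18
swap → -18 -18 -18
rot  → -18 -18 -18
*    → -18 324
-    → -342
47   → -342 47

[-342, 47]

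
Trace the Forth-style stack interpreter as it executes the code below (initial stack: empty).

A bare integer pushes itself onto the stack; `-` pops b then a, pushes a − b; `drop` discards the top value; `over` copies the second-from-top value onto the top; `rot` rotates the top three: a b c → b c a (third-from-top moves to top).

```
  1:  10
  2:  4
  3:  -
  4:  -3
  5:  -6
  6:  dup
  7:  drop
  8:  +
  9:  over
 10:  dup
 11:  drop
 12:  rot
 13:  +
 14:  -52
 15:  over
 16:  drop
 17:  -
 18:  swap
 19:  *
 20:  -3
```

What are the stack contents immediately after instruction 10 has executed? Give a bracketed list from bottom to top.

[6, -9, 6, 6]

10   → 10
4    → 10 4
-    → 6
-3   → 6 -3
-6   → 6 -3 -6
dup  → 6 -3 -6 -6
drop → 6 -3 -6
+    → 6 -9
over → 6 -9 6
dup  → 6 -9 6 6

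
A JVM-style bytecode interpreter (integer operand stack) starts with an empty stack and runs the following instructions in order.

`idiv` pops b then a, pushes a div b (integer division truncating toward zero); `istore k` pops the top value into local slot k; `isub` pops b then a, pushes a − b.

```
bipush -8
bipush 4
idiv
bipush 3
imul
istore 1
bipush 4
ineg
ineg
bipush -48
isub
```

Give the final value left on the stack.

52

bipush -8  : [-8]
bipush 4   : [-8, 4]
idiv       : [-2]
bipush 3   : [-2, 3]
imul       : [-6]
istore 1   : []
bipush 4   : [4]
ineg       : [-4]
ineg       : [4]
bipush -48 : [4, -48]
isub       : [52]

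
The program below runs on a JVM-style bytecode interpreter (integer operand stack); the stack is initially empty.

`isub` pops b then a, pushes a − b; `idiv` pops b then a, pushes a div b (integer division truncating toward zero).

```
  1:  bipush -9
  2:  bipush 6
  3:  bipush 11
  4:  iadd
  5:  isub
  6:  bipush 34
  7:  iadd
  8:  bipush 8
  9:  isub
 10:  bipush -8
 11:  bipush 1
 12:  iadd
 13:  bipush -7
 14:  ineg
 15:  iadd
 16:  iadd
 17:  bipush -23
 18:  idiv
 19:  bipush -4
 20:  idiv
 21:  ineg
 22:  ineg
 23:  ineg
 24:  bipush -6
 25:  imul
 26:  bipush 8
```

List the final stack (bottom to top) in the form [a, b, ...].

[0, 8]

bipush -9   [-9]
bipush 6    [-9, 6]
bipush 11   [-9, 6, 11]
iadd        [-9, 17]
isub        [-26]
bipush 34   [-26, 34]
iadd        [8]
bipush 8    [8, 8]
isub        [0]
bipush -8   [0, -8]
bipush 1    [0, -8, 1]
iadd        [0, -7]
bipush -7   [0, -7, -7]
ineg        [0, -7, 7]
iadd        [0, 0]
iadd        [0]
bipush -23  [0, -23]
idiv        [0]
bipush -4   [0, -4]
idiv        [0]
ineg        [0]
ineg        [0]
ineg        [0]
bipush -6   [0, -6]
imul        [0]
bipush 8    [0, 8]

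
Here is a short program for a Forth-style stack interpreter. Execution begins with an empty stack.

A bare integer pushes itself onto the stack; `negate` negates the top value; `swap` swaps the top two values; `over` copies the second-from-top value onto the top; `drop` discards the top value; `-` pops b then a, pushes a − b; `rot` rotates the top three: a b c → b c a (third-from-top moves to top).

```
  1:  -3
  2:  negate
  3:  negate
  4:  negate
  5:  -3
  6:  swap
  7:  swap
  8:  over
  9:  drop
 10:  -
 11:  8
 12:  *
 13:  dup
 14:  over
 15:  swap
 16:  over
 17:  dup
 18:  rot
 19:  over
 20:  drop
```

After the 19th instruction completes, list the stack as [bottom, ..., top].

[48, 48, 48, 48, 48, 48]

-3     : [-3]
negate : [3]
negate : [-3]
negate : [3]
-3     : [3, -3]
swap   : [-3, 3]
swap   : [3, -3]
over   : [3, -3, 3]
drop   : [3, -3]
-      : [6]
8      : [6, 8]
*      : [48]
dup    : [48, 48]
over   : [48, 48, 48]
swap   : [48, 48, 48]
over   : [48, 48, 48, 48]
dup    : [48, 48, 48, 48, 48]
rot    : [48, 48, 48, 48, 48]
over   : [48, 48, 48, 48, 48, 48]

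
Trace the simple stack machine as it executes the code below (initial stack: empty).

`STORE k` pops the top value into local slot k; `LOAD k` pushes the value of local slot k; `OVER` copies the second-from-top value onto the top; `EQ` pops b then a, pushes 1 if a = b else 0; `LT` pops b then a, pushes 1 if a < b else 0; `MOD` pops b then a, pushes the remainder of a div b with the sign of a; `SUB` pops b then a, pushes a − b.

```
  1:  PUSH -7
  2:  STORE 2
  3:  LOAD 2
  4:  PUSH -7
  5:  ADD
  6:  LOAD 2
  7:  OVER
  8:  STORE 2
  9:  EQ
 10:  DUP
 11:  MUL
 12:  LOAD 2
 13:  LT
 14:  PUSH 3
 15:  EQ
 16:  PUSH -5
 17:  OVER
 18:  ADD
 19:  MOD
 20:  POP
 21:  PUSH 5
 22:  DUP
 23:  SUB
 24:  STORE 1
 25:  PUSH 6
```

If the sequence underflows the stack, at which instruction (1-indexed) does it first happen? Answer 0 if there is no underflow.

PUSH -7 -> [-7]
STORE 2 -> []
LOAD 2  -> [-7]
PUSH -7 -> [-7, -7]
ADD     -> [-14]
LOAD 2  -> [-14, -7]
OVER    -> [-14, -7, -14]
STORE 2 -> [-14, -7]
EQ      -> [0]
DUP     -> [0, 0]
MUL     -> [0]
LOAD 2  -> [0, -14]
LT      -> [0]
PUSH 3  -> [0, 3]
EQ      -> [0]
PUSH -5 -> [0, -5]
OVER    -> [0, -5, 0]
ADD     -> [0, -5]
MOD     -> [0]
POP     -> []
PUSH 5  -> [5]
DUP     -> [5, 5]
SUB     -> [0]
STORE 1 -> []
PUSH 6  -> [6]

0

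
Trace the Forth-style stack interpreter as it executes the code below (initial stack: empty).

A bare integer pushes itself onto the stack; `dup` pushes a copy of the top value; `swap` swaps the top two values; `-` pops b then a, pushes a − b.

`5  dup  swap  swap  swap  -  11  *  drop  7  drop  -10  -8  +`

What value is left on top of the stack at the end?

-18

5    : [5]
dup  : [5, 5]
swap : [5, 5]
swap : [5, 5]
swap : [5, 5]
-    : [0]
11   : [0, 11]
*    : [0]
drop : []
7    : [7]
drop : []
-10  : [-10]
-8   : [-10, -8]
+    : [-18]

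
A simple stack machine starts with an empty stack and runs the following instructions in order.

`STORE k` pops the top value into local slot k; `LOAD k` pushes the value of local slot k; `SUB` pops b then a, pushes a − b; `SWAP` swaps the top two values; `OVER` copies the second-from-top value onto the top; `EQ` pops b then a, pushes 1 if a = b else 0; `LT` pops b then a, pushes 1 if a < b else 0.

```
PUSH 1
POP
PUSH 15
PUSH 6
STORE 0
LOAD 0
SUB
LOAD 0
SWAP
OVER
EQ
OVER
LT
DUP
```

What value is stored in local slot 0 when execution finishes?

PUSH 1  : [1]
POP     : []
PUSH 15 : [15]
PUSH 6  : [15, 6]
STORE 0 : [15]
LOAD 0  : [15, 6]
SUB     : [9]
LOAD 0  : [9, 6]
SWAP    : [6, 9]
OVER    : [6, 9, 6]
EQ      : [6, 0]
OVER    : [6, 0, 6]
LT      : [6, 1]
DUP     : [6, 1, 1]

6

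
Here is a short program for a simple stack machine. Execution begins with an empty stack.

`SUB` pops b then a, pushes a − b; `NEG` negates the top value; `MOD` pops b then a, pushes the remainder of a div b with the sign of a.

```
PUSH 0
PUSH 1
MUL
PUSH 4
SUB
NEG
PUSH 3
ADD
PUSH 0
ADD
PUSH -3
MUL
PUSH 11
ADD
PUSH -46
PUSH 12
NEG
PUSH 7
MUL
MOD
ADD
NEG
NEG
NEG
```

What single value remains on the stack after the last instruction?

PUSH 0   → [0]
PUSH 1   → [0, 1]
MUL      → [0]
PUSH 4   → [0, 4]
SUB      → [-4]
NEG      → [4]
PUSH 3   → [4, 3]
ADD      → [7]
PUSH 0   → [7, 0]
ADD      → [7]
PUSH -3  → [7, -3]
MUL      → [-21]
PUSH 11  → [-21, 11]
ADD      → [-10]
PUSH -46 → [-10, -46]
PUSH 12  → [-10, -46, 12]
NEG      → [-10, -46, -12]
PUSH 7   → [-10, -46, -12, 7]
MUL      → [-10, -46, -84]
MOD      → [-10, -46]
ADD      → [-56]
NEG      → [56]
NEG      → [-56]
NEG      → [56]

56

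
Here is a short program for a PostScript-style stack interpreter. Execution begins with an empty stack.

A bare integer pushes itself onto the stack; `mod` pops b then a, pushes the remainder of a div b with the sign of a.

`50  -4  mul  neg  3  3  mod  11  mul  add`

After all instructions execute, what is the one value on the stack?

50   50
-4   50 -4
mul  -200
neg  200
3    200 3
3    200 3 3
mod  200 0
11   200 0 11
mul  200 0
add  200

200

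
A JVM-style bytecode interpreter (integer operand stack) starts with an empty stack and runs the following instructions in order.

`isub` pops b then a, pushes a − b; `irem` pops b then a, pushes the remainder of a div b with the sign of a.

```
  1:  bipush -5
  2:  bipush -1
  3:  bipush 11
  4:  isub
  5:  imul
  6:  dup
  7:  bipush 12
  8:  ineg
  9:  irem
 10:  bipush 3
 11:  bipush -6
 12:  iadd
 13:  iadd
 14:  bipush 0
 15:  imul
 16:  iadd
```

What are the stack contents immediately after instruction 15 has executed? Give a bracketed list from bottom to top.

bipush -5 : [-5]
bipush -1 : [-5, -1]
bipush 11 : [-5, -1, 11]
isub      : [-5, -12]
imul      : [60]
dup       : [60, 60]
bipush 12 : [60, 60, 12]
ineg      : [60, 60, -12]
irem      : [60, 0]
bipush 3  : [60, 0, 3]
bipush -6 : [60, 0, 3, -6]
iadd      : [60, 0, -3]
iadd      : [60, -3]
bipush 0  : [60, -3, 0]
imul      : [60, 0]

[60, 0]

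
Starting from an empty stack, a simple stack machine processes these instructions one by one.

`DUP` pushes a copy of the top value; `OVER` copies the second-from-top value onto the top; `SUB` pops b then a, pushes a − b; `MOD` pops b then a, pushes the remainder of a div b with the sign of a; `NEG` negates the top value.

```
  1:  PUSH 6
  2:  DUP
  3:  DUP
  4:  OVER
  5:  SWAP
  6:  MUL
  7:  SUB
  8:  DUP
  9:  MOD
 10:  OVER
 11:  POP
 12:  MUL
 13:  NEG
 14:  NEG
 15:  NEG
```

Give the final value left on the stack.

PUSH 6 → [6]
DUP    → [6, 6]
DUP    → [6, 6, 6]
OVER   → [6, 6, 6, 6]
SWAP   → [6, 6, 6, 6]
MUL    → [6, 6, 36]
SUB    → [6, -30]
DUP    → [6, -30, -30]
MOD    → [6, 0]
OVER   → [6, 0, 6]
POP    → [6, 0]
MUL    → [0]
NEG    → [0]
NEG    → [0]
NEG    → [0]

0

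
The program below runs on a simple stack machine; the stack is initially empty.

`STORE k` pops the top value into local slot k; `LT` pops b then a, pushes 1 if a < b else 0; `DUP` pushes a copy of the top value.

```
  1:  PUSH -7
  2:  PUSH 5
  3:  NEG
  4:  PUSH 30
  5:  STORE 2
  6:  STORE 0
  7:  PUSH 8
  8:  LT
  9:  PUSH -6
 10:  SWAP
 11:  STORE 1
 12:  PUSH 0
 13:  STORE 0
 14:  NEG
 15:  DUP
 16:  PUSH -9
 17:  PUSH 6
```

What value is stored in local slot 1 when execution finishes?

PUSH -7  [-7]
PUSH 5   [-7, 5]
NEG      [-7, -5]
PUSH 30  [-7, -5, 30]
STORE 2  [-7, -5]
STORE 0  [-7]
PUSH 8   [-7, 8]
LT       [1]
PUSH -6  [1, -6]
SWAP     [-6, 1]
STORE 1  [-6]
PUSH 0   [-6, 0]
STORE 0  [-6]
NEG      [6]
DUP      [6, 6]
PUSH -9  [6, 6, -9]
PUSH 6   [6, 6, -9, 6]

1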